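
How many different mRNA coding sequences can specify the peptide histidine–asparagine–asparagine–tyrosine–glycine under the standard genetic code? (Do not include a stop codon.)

64

His: 2 codons.
Asn: 2 codons.
Asn: 2 codons.
Tyr: 2 codons.
Gly: 4 codons.
2 × 2 × 2 × 2 × 4 = 64.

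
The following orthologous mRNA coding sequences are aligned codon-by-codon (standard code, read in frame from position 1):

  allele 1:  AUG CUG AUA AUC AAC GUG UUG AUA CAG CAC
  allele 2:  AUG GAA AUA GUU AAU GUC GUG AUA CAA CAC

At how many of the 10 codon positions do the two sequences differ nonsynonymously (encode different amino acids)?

Codon 1: AUG Met / AUG Met — identical.
Codon 2: CUG Leu / GAA Glu — nonsynonymous.
Codon 3: AUA Ile / AUA Ile — identical.
Codon 4: AUC Ile / GUU Val — nonsynonymous.
Codon 5: AAC Asn / AAU Asn — synonymous.
Codon 6: GUG Val / GUC Val — synonymous.
Codon 7: UUG Leu / GUG Val — nonsynonymous.
Codon 8: AUA Ile / AUA Ile — identical.
Codon 9: CAG Gln / CAA Gln — synonymous.
Codon 10: CAC His / CAC His — identical.
Nonsynonymous differences: 3.

3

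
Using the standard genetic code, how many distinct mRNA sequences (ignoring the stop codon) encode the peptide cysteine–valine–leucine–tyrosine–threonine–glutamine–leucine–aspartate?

Cys: 2 codons.
Val: 4 codons.
Leu: 6 codons.
Tyr: 2 codons.
Thr: 4 codons.
Gln: 2 codons.
Leu: 6 codons.
Asp: 2 codons.
2 × 4 × 6 × 2 × 4 × 2 × 6 × 2 = 9216.

9216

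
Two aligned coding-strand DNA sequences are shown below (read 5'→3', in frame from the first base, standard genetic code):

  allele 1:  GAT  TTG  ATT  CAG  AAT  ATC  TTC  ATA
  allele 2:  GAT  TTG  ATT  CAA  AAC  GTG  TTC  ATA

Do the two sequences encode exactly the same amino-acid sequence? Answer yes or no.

Codon 1: GAT Asp / GAT Asp — identical.
Codon 2: TTG Leu / TTG Leu — identical.
Codon 3: ATT Ile / ATT Ile — identical.
Codon 4: CAG Gln / CAA Gln — synonymous.
Codon 5: AAT Asn / AAC Asn — synonymous.
Codon 6: ATC Ile / GTG Val — nonsynonymous.
Codon 7: TTC Phe / TTC Phe — identical.
Codon 8: ATA Ile / ATA Ile — identical.
Nonsynonymous differences: 1 → different protein.

no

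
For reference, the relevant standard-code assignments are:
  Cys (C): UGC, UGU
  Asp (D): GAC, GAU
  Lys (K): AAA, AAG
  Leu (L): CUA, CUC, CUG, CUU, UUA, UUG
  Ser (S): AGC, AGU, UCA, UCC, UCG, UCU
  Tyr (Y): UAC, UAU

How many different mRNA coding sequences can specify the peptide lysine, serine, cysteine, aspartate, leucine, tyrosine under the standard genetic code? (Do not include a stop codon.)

576

Lys: 2 codons.
Ser: 6 codons.
Cys: 2 codons.
Asp: 2 codons.
Leu: 6 codons.
Tyr: 2 codons.
2 × 6 × 2 × 2 × 6 × 2 = 576.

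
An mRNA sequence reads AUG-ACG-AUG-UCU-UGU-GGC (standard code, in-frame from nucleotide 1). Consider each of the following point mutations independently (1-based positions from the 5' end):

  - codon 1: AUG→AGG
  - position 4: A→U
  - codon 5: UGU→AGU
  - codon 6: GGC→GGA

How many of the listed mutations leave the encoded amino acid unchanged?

Codon 1: AUG (Met) → AGG (Arg) — missense.
Codon 2: ACG (Thr) → UCG (Ser) — missense.
Codon 5: UGU (Cys) → AGU (Ser) — missense.
Codon 6: GGC (Gly) → GGA (Gly) — synonymous.
Synonymous: 1 of 4.

1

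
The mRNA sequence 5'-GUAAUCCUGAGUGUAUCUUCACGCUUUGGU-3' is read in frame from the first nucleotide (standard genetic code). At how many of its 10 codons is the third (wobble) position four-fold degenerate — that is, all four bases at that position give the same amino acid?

7

Codon 1 GUA (Val): third position 4-fold.
Codon 2 AUC (Ile): third position 3-fold.
Codon 3 CUG (Leu): third position 4-fold.
Codon 4 AGU (Ser): third position 2-fold.
Codon 5 GUA (Val): third position 4-fold.
Codon 6 UCU (Ser): third position 4-fold.
Codon 7 UCA (Ser): third position 4-fold.
Codon 8 CGC (Arg): third position 4-fold.
Codon 9 UUU (Phe): third position 2-fold.
Codon 10 GGU (Gly): third position 4-fold.
Four-fold degenerate third positions: 7.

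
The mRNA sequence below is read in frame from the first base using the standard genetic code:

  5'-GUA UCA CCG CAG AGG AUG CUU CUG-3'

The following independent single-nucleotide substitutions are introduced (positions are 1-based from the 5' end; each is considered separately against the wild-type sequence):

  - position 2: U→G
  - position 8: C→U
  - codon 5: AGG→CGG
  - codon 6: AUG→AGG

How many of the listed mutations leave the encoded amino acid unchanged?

Codon 1: GUA (Val) → GGA (Gly) — missense.
Codon 3: CCG (Pro) → CUG (Leu) — missense.
Codon 5: AGG (Arg) → CGG (Arg) — synonymous.
Codon 6: AUG (Met) → AGG (Arg) — missense.
Synonymous: 1 of 4.

1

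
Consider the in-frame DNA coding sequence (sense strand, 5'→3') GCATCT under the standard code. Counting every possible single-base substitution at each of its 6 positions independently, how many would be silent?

Codon 1 (GCA, Ala): 3 synonymous substitutions.
Codon 2 (TCT, Ser): 3 synonymous substitutions.
Total: 3 + 3 = 6.

6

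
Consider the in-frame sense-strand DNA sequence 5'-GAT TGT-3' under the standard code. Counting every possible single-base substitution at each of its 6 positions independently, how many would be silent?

Codon 1 (GAT, Asp): 1 synonymous substitution.
Codon 2 (TGT, Cys): 1 synonymous substitution.
Total: 1 + 1 = 2.

2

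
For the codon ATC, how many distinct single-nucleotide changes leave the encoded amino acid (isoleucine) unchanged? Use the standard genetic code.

Position 1: none → 0 synonymous.
Position 2: none → 0 synonymous.
Position 3: ATT, ATA → 2 synonymous.
Total: 0 + 0 + 2 = 2.

2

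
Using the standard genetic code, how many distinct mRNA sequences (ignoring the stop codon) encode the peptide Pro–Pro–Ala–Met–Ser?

Pro: 4 codons.
Pro: 4 codons.
Ala: 4 codons.
Met: 1 codon.
Ser: 6 codons.
4 × 4 × 4 × 1 × 6 = 384.

384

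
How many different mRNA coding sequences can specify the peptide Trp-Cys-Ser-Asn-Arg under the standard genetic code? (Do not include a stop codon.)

Trp: 1 codon.
Cys: 2 codons.
Ser: 6 codons.
Asn: 2 codons.
Arg: 6 codons.
1 × 2 × 6 × 2 × 6 = 144.

144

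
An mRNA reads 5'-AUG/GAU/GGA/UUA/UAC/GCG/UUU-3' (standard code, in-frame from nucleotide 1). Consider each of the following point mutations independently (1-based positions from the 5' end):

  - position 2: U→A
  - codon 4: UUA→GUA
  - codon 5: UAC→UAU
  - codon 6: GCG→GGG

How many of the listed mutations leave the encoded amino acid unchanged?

1

Codon 1: AUG (Met) → AAG (Lys) — missense.
Codon 4: UUA (Leu) → GUA (Val) — missense.
Codon 5: UAC (Tyr) → UAU (Tyr) — synonymous.
Codon 6: GCG (Ala) → GGG (Gly) — missense.
Synonymous: 1 of 4.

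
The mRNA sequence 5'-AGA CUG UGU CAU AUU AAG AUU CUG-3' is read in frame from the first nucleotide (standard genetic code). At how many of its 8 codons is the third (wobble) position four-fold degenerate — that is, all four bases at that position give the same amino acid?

2

Codon 1 AGA (Arg): third position 2-fold.
Codon 2 CUG (Leu): third position 4-fold.
Codon 3 UGU (Cys): third position 2-fold.
Codon 4 CAU (His): third position 2-fold.
Codon 5 AUU (Ile): third position 3-fold.
Codon 6 AAG (Lys): third position 2-fold.
Codon 7 AUU (Ile): third position 3-fold.
Codon 8 CUG (Leu): third position 4-fold.
Four-fold degenerate third positions: 2.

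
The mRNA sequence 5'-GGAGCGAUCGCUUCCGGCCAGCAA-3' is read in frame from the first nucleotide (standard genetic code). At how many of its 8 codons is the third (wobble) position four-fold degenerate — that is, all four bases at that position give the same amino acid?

Codon 1 GGA (Gly): third position 4-fold.
Codon 2 GCG (Ala): third position 4-fold.
Codon 3 AUC (Ile): third position 3-fold.
Codon 4 GCU (Ala): third position 4-fold.
Codon 5 UCC (Ser): third position 4-fold.
Codon 6 GGC (Gly): third position 4-fold.
Codon 7 CAG (Gln): third position 2-fold.
Codon 8 CAA (Gln): third position 2-fold.
Four-fold degenerate third positions: 5.

5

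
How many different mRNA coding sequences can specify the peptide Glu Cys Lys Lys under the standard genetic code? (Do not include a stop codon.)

Glu: 2 codons.
Cys: 2 codons.
Lys: 2 codons.
Lys: 2 codons.
2 × 2 × 2 × 2 = 16.

16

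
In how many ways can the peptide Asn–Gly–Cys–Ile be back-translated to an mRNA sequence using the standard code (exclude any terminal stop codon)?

48

Asn: 2 codons.
Gly: 4 codons.
Cys: 2 codons.
Ile: 3 codons.
2 × 4 × 2 × 3 = 48.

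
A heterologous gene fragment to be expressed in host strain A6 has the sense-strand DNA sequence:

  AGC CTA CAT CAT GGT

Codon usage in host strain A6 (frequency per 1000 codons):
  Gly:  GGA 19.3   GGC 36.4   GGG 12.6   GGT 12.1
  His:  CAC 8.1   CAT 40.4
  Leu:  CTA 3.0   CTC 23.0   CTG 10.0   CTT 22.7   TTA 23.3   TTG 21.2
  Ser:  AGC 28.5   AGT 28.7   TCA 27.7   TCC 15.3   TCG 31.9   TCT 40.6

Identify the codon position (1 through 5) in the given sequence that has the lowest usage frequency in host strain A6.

Codon 1 AGC (Ser): 28.5 per 1000.
Codon 2 CTA (Leu): 3.0 per 1000.
Codon 3 CAT (His): 40.4 per 1000.
Codon 4 CAT (His): 40.4 per 1000.
Codon 5 GGT (Gly): 12.1 per 1000.
Lowest frequency is 3.0 at codon 2.

2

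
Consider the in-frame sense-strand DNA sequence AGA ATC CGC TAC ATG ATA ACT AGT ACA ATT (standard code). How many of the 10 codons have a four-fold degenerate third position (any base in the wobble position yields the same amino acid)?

3

Codon 1 AGA (Arg): third position 2-fold.
Codon 2 ATC (Ile): third position 3-fold.
Codon 3 CGC (Arg): third position 4-fold.
Codon 4 TAC (Tyr): third position 2-fold.
Codon 5 ATG (Met): third position 1-fold.
Codon 6 ATA (Ile): third position 3-fold.
Codon 7 ACT (Thr): third position 4-fold.
Codon 8 AGT (Ser): third position 2-fold.
Codon 9 ACA (Thr): third position 4-fold.
Codon 10 ATT (Ile): third position 3-fold.
Four-fold degenerate third positions: 3.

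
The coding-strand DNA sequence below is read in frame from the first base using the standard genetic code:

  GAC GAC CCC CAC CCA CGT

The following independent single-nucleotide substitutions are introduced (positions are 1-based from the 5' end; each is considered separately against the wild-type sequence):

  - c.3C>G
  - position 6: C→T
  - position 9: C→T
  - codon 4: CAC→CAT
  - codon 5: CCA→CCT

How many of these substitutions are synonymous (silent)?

Codon 1: GAC (Asp) → GAG (Glu) — missense.
Codon 2: GAC (Asp) → GAT (Asp) — synonymous.
Codon 3: CCC (Pro) → CCT (Pro) — synonymous.
Codon 4: CAC (His) → CAT (His) — synonymous.
Codon 5: CCA (Pro) → CCT (Pro) — synonymous.
Synonymous: 4 of 5.

4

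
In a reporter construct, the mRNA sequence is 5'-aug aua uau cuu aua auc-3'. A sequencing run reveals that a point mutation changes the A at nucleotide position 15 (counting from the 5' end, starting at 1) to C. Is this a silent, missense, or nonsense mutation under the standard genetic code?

silent

Position 15 falls in codon 5: AUA → Ile.
After the substitution the codon is AUC → Ile.
Both encode Ile, so the change is synonymous.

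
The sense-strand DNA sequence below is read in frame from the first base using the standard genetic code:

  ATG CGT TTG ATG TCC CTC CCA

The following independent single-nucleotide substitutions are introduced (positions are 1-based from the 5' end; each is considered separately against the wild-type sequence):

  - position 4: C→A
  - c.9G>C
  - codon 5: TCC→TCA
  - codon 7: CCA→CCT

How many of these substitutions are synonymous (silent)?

2

Codon 2: CGT (Arg) → AGT (Ser) — missense.
Codon 3: TTG (Leu) → TTC (Phe) — missense.
Codon 5: TCC (Ser) → TCA (Ser) — synonymous.
Codon 7: CCA (Pro) → CCT (Pro) — synonymous.
Synonymous: 2 of 4.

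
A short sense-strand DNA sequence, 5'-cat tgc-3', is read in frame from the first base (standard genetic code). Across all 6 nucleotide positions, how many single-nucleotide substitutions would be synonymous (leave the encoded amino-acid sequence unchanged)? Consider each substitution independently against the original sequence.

Codon 1 (CAT, His): 1 synonymous substitution.
Codon 2 (TGC, Cys): 1 synonymous substitution.
Total: 1 + 1 = 2.

2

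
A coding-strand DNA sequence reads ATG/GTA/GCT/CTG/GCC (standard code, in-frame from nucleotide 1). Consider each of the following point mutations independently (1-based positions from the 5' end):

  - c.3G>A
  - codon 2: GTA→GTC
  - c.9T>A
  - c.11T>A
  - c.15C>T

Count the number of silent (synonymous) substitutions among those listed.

Codon 1: ATG (Met) → ATA (Ile) — missense.
Codon 2: GTA (Val) → GTC (Val) — synonymous.
Codon 3: GCT (Ala) → GCA (Ala) — synonymous.
Codon 4: CTG (Leu) → CAG (Gln) — missense.
Codon 5: GCC (Ala) → GCT (Ala) — synonymous.
Synonymous: 3 of 5.

3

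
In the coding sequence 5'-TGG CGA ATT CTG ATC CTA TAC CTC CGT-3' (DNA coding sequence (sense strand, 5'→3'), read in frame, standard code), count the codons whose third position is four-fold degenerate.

Codon 1 TGG (Trp): third position 1-fold.
Codon 2 CGA (Arg): third position 4-fold.
Codon 3 ATT (Ile): third position 3-fold.
Codon 4 CTG (Leu): third position 4-fold.
Codon 5 ATC (Ile): third position 3-fold.
Codon 6 CTA (Leu): third position 4-fold.
Codon 7 TAC (Tyr): third position 2-fold.
Codon 8 CTC (Leu): third position 4-fold.
Codon 9 CGT (Arg): third position 4-fold.
Four-fold degenerate third positions: 5.

5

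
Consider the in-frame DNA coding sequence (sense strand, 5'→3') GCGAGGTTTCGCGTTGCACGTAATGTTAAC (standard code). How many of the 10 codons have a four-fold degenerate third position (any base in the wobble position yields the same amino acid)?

6

Codon 1 GCG (Ala): third position 4-fold.
Codon 2 AGG (Arg): third position 2-fold.
Codon 3 TTT (Phe): third position 2-fold.
Codon 4 CGC (Arg): third position 4-fold.
Codon 5 GTT (Val): third position 4-fold.
Codon 6 GCA (Ala): third position 4-fold.
Codon 7 CGT (Arg): third position 4-fold.
Codon 8 AAT (Asn): third position 2-fold.
Codon 9 GTT (Val): third position 4-fold.
Codon 10 AAC (Asn): third position 2-fold.
Four-fold degenerate third positions: 6.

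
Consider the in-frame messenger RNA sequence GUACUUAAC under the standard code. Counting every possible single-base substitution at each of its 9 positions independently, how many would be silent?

7

Codon 1 (GUA, Val): 3 synonymous substitutions.
Codon 2 (CUU, Leu): 3 synonymous substitutions.
Codon 3 (AAC, Asn): 1 synonymous substitution.
Total: 3 + 3 + 1 = 7.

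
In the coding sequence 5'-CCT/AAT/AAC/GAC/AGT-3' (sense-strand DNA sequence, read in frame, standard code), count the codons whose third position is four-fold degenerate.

Codon 1 CCT (Pro): third position 4-fold.
Codon 2 AAT (Asn): third position 2-fold.
Codon 3 AAC (Asn): third position 2-fold.
Codon 4 GAC (Asp): third position 2-fold.
Codon 5 AGT (Ser): third position 2-fold.
Four-fold degenerate third positions: 1.

1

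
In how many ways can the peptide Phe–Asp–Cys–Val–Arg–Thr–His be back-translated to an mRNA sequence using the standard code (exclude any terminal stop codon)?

1536

Phe: 2 codons.
Asp: 2 codons.
Cys: 2 codons.
Val: 4 codons.
Arg: 6 codons.
Thr: 4 codons.
His: 2 codons.
2 × 2 × 2 × 4 × 6 × 4 × 2 = 1536.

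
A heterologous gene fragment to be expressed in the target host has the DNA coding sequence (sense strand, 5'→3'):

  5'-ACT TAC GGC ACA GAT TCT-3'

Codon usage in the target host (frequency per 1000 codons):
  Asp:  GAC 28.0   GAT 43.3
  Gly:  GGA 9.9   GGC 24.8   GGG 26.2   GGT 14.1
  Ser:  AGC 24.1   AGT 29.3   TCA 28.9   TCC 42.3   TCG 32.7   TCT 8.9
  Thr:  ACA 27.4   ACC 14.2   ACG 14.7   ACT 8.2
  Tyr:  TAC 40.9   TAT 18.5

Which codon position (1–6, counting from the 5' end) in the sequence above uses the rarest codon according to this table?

Codon 1 ACT (Thr): 8.2 per 1000.
Codon 2 TAC (Tyr): 40.9 per 1000.
Codon 3 GGC (Gly): 24.8 per 1000.
Codon 4 ACA (Thr): 27.4 per 1000.
Codon 5 GAT (Asp): 43.3 per 1000.
Codon 6 TCT (Ser): 8.9 per 1000.
Lowest frequency is 8.2 at codon 1.

1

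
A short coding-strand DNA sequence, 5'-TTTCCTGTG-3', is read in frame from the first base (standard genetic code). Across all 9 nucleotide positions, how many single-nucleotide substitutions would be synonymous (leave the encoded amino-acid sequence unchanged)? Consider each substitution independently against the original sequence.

Codon 1 (TTT, Phe): 1 synonymous substitution.
Codon 2 (CCT, Pro): 3 synonymous substitutions.
Codon 3 (GTG, Val): 3 synonymous substitutions.
Total: 1 + 3 + 3 = 7.

7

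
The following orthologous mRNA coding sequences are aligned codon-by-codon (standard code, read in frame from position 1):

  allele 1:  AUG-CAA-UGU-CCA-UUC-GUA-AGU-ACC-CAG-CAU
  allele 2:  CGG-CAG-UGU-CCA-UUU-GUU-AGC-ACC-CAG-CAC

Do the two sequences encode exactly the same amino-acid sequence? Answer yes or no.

Codon 1: AUG Met / CGG Arg — nonsynonymous.
Codon 2: CAA Gln / CAG Gln — synonymous.
Codon 3: UGU Cys / UGU Cys — identical.
Codon 4: CCA Pro / CCA Pro — identical.
Codon 5: UUC Phe / UUU Phe — synonymous.
Codon 6: GUA Val / GUU Val — synonymous.
Codon 7: AGU Ser / AGC Ser — synonymous.
Codon 8: ACC Thr / ACC Thr — identical.
Codon 9: CAG Gln / CAG Gln — identical.
Codon 10: CAU His / CAC His — synonymous.
Nonsynonymous differences: 1 → different protein.

no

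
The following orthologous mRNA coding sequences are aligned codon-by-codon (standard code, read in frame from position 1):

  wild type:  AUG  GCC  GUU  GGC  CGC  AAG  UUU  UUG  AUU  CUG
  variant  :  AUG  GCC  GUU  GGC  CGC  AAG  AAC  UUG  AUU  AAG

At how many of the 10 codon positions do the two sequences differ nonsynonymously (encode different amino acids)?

Codon 1: AUG Met / AUG Met — identical.
Codon 2: GCC Ala / GCC Ala — identical.
Codon 3: GUU Val / GUU Val — identical.
Codon 4: GGC Gly / GGC Gly — identical.
Codon 5: CGC Arg / CGC Arg — identical.
Codon 6: AAG Lys / AAG Lys — identical.
Codon 7: UUU Phe / AAC Asn — nonsynonymous.
Codon 8: UUG Leu / UUG Leu — identical.
Codon 9: AUU Ile / AUU Ile — identical.
Codon 10: CUG Leu / AAG Lys — nonsynonymous.
Nonsynonymous differences: 2.

2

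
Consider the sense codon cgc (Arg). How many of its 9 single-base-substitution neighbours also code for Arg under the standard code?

3

Position 1: none → 0 synonymous.
Position 2: none → 0 synonymous.
Position 3: CGU, CGA, CGG → 3 synonymous.
Total: 0 + 0 + 3 = 3.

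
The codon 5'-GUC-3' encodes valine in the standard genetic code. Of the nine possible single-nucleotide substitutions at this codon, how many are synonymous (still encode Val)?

3

Position 1: none → 0 synonymous.
Position 2: none → 0 synonymous.
Position 3: GUU, GUA, GUG → 3 synonymous.
Total: 0 + 0 + 3 = 3.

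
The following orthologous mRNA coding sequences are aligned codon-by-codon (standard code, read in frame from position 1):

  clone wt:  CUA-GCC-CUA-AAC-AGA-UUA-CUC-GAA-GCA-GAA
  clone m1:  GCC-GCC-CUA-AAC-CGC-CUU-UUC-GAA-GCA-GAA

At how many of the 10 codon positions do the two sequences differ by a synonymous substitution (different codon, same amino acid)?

Codon 1: CUA Leu / GCC Ala — nonsynonymous.
Codon 2: GCC Ala / GCC Ala — identical.
Codon 3: CUA Leu / CUA Leu — identical.
Codon 4: AAC Asn / AAC Asn — identical.
Codon 5: AGA Arg / CGC Arg — synonymous.
Codon 6: UUA Leu / CUU Leu — synonymous.
Codon 7: CUC Leu / UUC Phe — nonsynonymous.
Codon 8: GAA Glu / GAA Glu — identical.
Codon 9: GCA Ala / GCA Ala — identical.
Codon 10: GAA Glu / GAA Glu — identical.
Synonymous differences: 2.

2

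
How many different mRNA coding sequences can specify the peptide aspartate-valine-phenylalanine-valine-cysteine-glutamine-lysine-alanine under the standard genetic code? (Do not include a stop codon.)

2048

Asp: 2 codons.
Val: 4 codons.
Phe: 2 codons.
Val: 4 codons.
Cys: 2 codons.
Gln: 2 codons.
Lys: 2 codons.
Ala: 4 codons.
2 × 4 × 2 × 4 × 2 × 2 × 2 × 4 = 2048.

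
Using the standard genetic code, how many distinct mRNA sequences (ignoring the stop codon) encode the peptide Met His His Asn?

Met: 1 codon.
His: 2 codons.
His: 2 codons.
Asn: 2 codons.
1 × 2 × 2 × 2 = 8.

8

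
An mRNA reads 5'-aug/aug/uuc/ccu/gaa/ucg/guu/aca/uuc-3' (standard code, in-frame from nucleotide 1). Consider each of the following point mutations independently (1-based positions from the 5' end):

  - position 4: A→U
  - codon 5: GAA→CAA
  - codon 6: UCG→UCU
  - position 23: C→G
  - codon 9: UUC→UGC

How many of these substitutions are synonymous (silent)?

1

Codon 2: AUG (Met) → UUG (Leu) — missense.
Codon 5: GAA (Glu) → CAA (Gln) — missense.
Codon 6: UCG (Ser) → UCU (Ser) — synonymous.
Codon 8: ACA (Thr) → AGA (Arg) — missense.
Codon 9: UUC (Phe) → UGC (Cys) — missense.
Synonymous: 1 of 5.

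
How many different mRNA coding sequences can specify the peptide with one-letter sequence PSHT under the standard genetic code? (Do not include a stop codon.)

Pro: 4 codons.
Ser: 6 codons.
His: 2 codons.
Thr: 4 codons.
4 × 6 × 2 × 4 = 192.

192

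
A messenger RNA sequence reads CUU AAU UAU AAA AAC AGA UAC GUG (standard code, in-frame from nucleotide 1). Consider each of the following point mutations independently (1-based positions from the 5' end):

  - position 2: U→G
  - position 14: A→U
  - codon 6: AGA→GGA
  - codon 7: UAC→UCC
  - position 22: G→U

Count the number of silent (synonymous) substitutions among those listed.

Codon 1: CUU (Leu) → CGU (Arg) — missense.
Codon 5: AAC (Asn) → AUC (Ile) — missense.
Codon 6: AGA (Arg) → GGA (Gly) — missense.
Codon 7: UAC (Tyr) → UCC (Ser) — missense.
Codon 8: GUG (Val) → UUG (Leu) — missense.
Synonymous: 0 of 5.

0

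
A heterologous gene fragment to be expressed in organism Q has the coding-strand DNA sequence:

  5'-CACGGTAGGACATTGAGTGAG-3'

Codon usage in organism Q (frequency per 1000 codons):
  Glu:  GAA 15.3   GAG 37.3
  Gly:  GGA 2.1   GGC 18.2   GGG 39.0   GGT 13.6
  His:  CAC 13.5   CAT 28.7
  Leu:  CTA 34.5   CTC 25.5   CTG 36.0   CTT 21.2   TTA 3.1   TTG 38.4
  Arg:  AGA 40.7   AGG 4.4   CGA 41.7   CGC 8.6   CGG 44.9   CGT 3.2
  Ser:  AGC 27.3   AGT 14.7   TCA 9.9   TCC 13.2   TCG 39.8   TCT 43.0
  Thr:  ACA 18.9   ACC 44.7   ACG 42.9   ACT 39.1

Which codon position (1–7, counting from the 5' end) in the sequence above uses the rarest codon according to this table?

3

Codon 1 CAC (His): 13.5 per 1000.
Codon 2 GGT (Gly): 13.6 per 1000.
Codon 3 AGG (Arg): 4.4 per 1000.
Codon 4 ACA (Thr): 18.9 per 1000.
Codon 5 TTG (Leu): 38.4 per 1000.
Codon 6 AGT (Ser): 14.7 per 1000.
Codon 7 GAG (Glu): 37.3 per 1000.
Lowest frequency is 4.4 at codon 3.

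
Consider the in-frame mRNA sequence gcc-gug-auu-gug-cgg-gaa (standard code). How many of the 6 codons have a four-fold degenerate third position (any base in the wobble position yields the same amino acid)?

Codon 1 GCC (Ala): third position 4-fold.
Codon 2 GUG (Val): third position 4-fold.
Codon 3 AUU (Ile): third position 3-fold.
Codon 4 GUG (Val): third position 4-fold.
Codon 5 CGG (Arg): third position 4-fold.
Codon 6 GAA (Glu): third position 2-fold.
Four-fold degenerate third positions: 4.

4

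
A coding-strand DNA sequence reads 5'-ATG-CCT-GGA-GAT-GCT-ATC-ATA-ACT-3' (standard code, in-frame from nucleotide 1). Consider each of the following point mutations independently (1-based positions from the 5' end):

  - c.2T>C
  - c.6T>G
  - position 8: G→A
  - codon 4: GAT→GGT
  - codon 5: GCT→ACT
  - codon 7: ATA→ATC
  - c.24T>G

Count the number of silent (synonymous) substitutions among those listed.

3

Codon 1: ATG (Met) → ACG (Thr) — missense.
Codon 2: CCT (Pro) → CCG (Pro) — synonymous.
Codon 3: GGA (Gly) → GAA (Glu) — missense.
Codon 4: GAT (Asp) → GGT (Gly) — missense.
Codon 5: GCT (Ala) → ACT (Thr) — missense.
Codon 7: ATA (Ile) → ATC (Ile) — synonymous.
Codon 8: ACT (Thr) → ACG (Thr) — synonymous.
Synonymous: 3 of 7.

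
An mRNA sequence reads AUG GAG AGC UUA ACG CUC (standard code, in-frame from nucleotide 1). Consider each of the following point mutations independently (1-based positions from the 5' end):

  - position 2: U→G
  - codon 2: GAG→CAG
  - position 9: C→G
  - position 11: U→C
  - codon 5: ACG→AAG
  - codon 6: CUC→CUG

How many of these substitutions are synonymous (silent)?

1

Codon 1: AUG (Met) → AGG (Arg) — missense.
Codon 2: GAG (Glu) → CAG (Gln) — missense.
Codon 3: AGC (Ser) → AGG (Arg) — missense.
Codon 4: UUA (Leu) → UCA (Ser) — missense.
Codon 5: ACG (Thr) → AAG (Lys) — missense.
Codon 6: CUC (Leu) → CUG (Leu) — synonymous.
Synonymous: 1 of 6.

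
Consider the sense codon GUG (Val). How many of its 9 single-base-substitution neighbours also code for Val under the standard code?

Position 1: none → 0 synonymous.
Position 2: none → 0 synonymous.
Position 3: GUU, GUC, GUA → 3 synonymous.
Total: 0 + 0 + 3 = 3.

3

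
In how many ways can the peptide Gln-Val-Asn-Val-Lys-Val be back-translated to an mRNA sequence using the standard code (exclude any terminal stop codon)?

Gln: 2 codons.
Val: 4 codons.
Asn: 2 codons.
Val: 4 codons.
Lys: 2 codons.
Val: 4 codons.
2 × 4 × 2 × 4 × 2 × 4 = 512.

512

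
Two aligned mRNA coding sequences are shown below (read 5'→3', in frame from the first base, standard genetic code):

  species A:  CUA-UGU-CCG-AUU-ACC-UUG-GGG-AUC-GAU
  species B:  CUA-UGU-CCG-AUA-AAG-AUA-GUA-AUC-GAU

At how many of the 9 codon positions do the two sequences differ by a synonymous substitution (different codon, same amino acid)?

Codon 1: CUA Leu / CUA Leu — identical.
Codon 2: UGU Cys / UGU Cys — identical.
Codon 3: CCG Pro / CCG Pro — identical.
Codon 4: AUU Ile / AUA Ile — synonymous.
Codon 5: ACC Thr / AAG Lys — nonsynonymous.
Codon 6: UUG Leu / AUA Ile — nonsynonymous.
Codon 7: GGG Gly / GUA Val — nonsynonymous.
Codon 8: AUC Ile / AUC Ile — identical.
Codon 9: GAU Asp / GAU Asp — identical.
Synonymous differences: 1.

1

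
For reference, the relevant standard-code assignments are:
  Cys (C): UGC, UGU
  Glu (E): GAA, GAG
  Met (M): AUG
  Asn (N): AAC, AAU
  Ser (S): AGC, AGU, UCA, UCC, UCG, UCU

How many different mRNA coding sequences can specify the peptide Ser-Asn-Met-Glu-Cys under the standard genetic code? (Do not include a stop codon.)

48

Ser: 6 codons.
Asn: 2 codons.
Met: 1 codon.
Glu: 2 codons.
Cys: 2 codons.
6 × 2 × 1 × 2 × 2 = 48.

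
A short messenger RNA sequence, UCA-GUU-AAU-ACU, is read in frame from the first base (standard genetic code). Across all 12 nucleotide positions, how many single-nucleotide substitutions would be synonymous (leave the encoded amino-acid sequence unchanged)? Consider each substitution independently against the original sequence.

10

Codon 1 (UCA, Ser): 3 synonymous substitutions.
Codon 2 (GUU, Val): 3 synonymous substitutions.
Codon 3 (AAU, Asn): 1 synonymous substitution.
Codon 4 (ACU, Thr): 3 synonymous substitutions.
Total: 3 + 3 + 1 + 3 = 10.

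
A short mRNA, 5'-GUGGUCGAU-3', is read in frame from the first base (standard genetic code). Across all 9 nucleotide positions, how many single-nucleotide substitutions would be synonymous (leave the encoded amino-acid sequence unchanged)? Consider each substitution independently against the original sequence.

Codon 1 (GUG, Val): 3 synonymous substitutions.
Codon 2 (GUC, Val): 3 synonymous substitutions.
Codon 3 (GAU, Asp): 1 synonymous substitution.
Total: 3 + 3 + 1 = 7.

7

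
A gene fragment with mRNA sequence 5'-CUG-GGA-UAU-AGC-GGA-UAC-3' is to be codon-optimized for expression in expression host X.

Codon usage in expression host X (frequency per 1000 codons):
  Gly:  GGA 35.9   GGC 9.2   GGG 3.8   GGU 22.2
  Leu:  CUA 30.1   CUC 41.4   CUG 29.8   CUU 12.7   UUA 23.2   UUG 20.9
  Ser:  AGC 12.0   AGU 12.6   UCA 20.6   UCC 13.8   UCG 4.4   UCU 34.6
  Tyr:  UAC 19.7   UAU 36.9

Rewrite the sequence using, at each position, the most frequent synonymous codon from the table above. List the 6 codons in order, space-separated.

CUC GGA UAU UCU GGA UAU

Codon 1 (Leu): best is CUC at 41.4.
Codon 2 (Gly): best is GGA at 35.9.
Codon 3 (Tyr): best is UAU at 36.9.
Codon 4 (Ser): best is UCU at 34.6.
Codon 5 (Gly): best is GGA at 35.9.
Codon 6 (Tyr): best is UAU at 36.9.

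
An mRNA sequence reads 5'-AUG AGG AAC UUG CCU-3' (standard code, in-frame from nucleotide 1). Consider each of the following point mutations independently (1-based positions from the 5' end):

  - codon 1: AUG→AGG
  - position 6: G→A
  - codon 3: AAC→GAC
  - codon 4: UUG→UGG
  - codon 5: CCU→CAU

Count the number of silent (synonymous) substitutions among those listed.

Codon 1: AUG (Met) → AGG (Arg) — missense.
Codon 2: AGG (Arg) → AGA (Arg) — synonymous.
Codon 3: AAC (Asn) → GAC (Asp) — missense.
Codon 4: UUG (Leu) → UGG (Trp) — missense.
Codon 5: CCU (Pro) → CAU (His) — missense.
Synonymous: 1 of 5.

1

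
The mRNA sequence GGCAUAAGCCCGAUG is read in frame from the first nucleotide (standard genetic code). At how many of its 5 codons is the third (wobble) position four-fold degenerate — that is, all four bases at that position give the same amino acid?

2

Codon 1 GGC (Gly): third position 4-fold.
Codon 2 AUA (Ile): third position 3-fold.
Codon 3 AGC (Ser): third position 2-fold.
Codon 4 CCG (Pro): third position 4-fold.
Codon 5 AUG (Met): third position 1-fold.
Four-fold degenerate third positions: 2.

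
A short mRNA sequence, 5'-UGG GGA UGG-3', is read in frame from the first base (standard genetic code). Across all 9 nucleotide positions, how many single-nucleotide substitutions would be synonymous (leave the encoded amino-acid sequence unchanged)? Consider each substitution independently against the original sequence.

3

Codon 1 (UGG, Trp): 0 synonymous substitutions.
Codon 2 (GGA, Gly): 3 synonymous substitutions.
Codon 3 (UGG, Trp): 0 synonymous substitutions.
Total: 0 + 3 + 0 = 3.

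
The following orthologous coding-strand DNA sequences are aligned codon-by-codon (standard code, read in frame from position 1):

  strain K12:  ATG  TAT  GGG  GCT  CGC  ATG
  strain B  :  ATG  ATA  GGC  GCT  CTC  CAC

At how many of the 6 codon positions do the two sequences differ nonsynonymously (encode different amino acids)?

Codon 1: ATG Met / ATG Met — identical.
Codon 2: TAT Tyr / ATA Ile — nonsynonymous.
Codon 3: GGG Gly / GGC Gly — synonymous.
Codon 4: GCT Ala / GCT Ala — identical.
Codon 5: CGC Arg / CTC Leu — nonsynonymous.
Codon 6: ATG Met / CAC His — nonsynonymous.
Nonsynonymous differences: 3.

3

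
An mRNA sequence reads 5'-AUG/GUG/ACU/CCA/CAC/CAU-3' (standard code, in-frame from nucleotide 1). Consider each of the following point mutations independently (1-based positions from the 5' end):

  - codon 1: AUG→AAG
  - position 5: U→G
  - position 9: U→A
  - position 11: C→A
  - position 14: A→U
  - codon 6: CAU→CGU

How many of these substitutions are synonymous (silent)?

1

Codon 1: AUG (Met) → AAG (Lys) — missense.
Codon 2: GUG (Val) → GGG (Gly) — missense.
Codon 3: ACU (Thr) → ACA (Thr) — synonymous.
Codon 4: CCA (Pro) → CAA (Gln) — missense.
Codon 5: CAC (His) → CUC (Leu) — missense.
Codon 6: CAU (His) → CGU (Arg) — missense.
Synonymous: 1 of 6.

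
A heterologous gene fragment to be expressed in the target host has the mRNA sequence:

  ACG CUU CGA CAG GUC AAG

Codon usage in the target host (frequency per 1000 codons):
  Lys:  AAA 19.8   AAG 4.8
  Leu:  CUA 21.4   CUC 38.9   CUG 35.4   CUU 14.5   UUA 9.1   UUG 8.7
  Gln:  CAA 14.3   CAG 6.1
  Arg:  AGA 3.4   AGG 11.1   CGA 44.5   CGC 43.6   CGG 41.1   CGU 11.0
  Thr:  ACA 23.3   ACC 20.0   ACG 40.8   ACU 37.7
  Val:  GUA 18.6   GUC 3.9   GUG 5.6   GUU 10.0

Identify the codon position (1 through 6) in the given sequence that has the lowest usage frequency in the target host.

Codon 1 ACG (Thr): 40.8 per 1000.
Codon 2 CUU (Leu): 14.5 per 1000.
Codon 3 CGA (Arg): 44.5 per 1000.
Codon 4 CAG (Gln): 6.1 per 1000.
Codon 5 GUC (Val): 3.9 per 1000.
Codon 6 AAG (Lys): 4.8 per 1000.
Lowest frequency is 3.9 at codon 5.

5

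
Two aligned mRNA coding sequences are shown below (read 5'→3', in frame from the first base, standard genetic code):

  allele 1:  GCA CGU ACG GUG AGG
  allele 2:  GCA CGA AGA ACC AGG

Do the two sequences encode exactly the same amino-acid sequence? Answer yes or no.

Codon 1: GCA Ala / GCA Ala — identical.
Codon 2: CGU Arg / CGA Arg — synonymous.
Codon 3: ACG Thr / AGA Arg — nonsynonymous.
Codon 4: GUG Val / ACC Thr — nonsynonymous.
Codon 5: AGG Arg / AGG Arg — identical.
Nonsynonymous differences: 2 → different protein.

no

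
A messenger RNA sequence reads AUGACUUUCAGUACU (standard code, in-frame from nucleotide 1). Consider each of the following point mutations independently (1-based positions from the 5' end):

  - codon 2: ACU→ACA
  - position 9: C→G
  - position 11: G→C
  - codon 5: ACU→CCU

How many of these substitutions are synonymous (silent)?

1

Codon 2: ACU (Thr) → ACA (Thr) — synonymous.
Codon 3: UUC (Phe) → UUG (Leu) — missense.
Codon 4: AGU (Ser) → ACU (Thr) — missense.
Codon 5: ACU (Thr) → CCU (Pro) — missense.
Synonymous: 1 of 4.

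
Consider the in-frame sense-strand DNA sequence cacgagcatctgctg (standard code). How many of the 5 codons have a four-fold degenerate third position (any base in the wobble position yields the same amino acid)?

Codon 1 CAC (His): third position 2-fold.
Codon 2 GAG (Glu): third position 2-fold.
Codon 3 CAT (His): third position 2-fold.
Codon 4 CTG (Leu): third position 4-fold.
Codon 5 CTG (Leu): third position 4-fold.
Four-fold degenerate third positions: 2.

2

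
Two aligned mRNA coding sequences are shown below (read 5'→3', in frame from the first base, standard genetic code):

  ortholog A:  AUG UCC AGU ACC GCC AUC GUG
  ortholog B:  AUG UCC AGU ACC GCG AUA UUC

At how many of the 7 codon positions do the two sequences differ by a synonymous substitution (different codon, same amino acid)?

Codon 1: AUG Met / AUG Met — identical.
Codon 2: UCC Ser / UCC Ser — identical.
Codon 3: AGU Ser / AGU Ser — identical.
Codon 4: ACC Thr / ACC Thr — identical.
Codon 5: GCC Ala / GCG Ala — synonymous.
Codon 6: AUC Ile / AUA Ile — synonymous.
Codon 7: GUG Val / UUC Phe — nonsynonymous.
Synonymous differences: 2.

2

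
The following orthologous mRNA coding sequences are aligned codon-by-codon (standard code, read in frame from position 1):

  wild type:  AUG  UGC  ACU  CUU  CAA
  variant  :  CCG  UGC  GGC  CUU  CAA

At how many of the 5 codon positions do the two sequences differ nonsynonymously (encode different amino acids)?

Codon 1: AUG Met / CCG Pro — nonsynonymous.
Codon 2: UGC Cys / UGC Cys — identical.
Codon 3: ACU Thr / GGC Gly — nonsynonymous.
Codon 4: CUU Leu / CUU Leu — identical.
Codon 5: CAA Gln / CAA Gln — identical.
Nonsynonymous differences: 2.

2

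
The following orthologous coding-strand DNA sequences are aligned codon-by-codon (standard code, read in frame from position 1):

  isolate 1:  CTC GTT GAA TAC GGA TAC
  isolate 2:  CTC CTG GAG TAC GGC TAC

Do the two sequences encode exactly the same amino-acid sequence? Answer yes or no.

Codon 1: CTC Leu / CTC Leu — identical.
Codon 2: GTT Val / CTG Leu — nonsynonymous.
Codon 3: GAA Glu / GAG Glu — synonymous.
Codon 4: TAC Tyr / TAC Tyr — identical.
Codon 5: GGA Gly / GGC Gly — synonymous.
Codon 6: TAC Tyr / TAC Tyr — identical.
Nonsynonymous differences: 1 → different protein.

no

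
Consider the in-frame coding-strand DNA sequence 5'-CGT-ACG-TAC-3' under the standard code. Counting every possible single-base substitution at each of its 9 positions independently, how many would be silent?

Codon 1 (CGT, Arg): 3 synonymous substitutions.
Codon 2 (ACG, Thr): 3 synonymous substitutions.
Codon 3 (TAC, Tyr): 1 synonymous substitution.
Total: 3 + 3 + 1 = 7.

7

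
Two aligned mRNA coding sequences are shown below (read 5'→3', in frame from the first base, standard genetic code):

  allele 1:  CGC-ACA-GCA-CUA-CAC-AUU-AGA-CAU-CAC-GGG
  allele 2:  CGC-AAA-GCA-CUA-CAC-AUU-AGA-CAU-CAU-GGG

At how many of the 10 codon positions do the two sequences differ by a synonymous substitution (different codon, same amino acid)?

Codon 1: CGC Arg / CGC Arg — identical.
Codon 2: ACA Thr / AAA Lys — nonsynonymous.
Codon 3: GCA Ala / GCA Ala — identical.
Codon 4: CUA Leu / CUA Leu — identical.
Codon 5: CAC His / CAC His — identical.
Codon 6: AUU Ile / AUU Ile — identical.
Codon 7: AGA Arg / AGA Arg — identical.
Codon 8: CAU His / CAU His — identical.
Codon 9: CAC His / CAU His — synonymous.
Codon 10: GGG Gly / GGG Gly — identical.
Synonymous differences: 1.

1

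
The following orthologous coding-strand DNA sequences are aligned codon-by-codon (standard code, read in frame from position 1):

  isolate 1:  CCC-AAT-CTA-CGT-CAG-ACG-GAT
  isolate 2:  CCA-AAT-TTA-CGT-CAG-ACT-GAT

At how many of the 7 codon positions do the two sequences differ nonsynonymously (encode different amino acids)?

0

Codon 1: CCC Pro / CCA Pro — synonymous.
Codon 2: AAT Asn / AAT Asn — identical.
Codon 3: CTA Leu / TTA Leu — synonymous.
Codon 4: CGT Arg / CGT Arg — identical.
Codon 5: CAG Gln / CAG Gln — identical.
Codon 6: ACG Thr / ACT Thr — synonymous.
Codon 7: GAT Asp / GAT Asp — identical.
Nonsynonymous differences: 0.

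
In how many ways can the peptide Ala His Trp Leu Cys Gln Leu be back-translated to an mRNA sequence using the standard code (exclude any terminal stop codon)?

Ala: 4 codons.
His: 2 codons.
Trp: 1 codon.
Leu: 6 codons.
Cys: 2 codons.
Gln: 2 codons.
Leu: 6 codons.
4 × 2 × 1 × 6 × 2 × 2 × 6 = 1152.

1152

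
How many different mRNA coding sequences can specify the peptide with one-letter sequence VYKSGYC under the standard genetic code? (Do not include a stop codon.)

Val: 4 codons.
Tyr: 2 codons.
Lys: 2 codons.
Ser: 6 codons.
Gly: 4 codons.
Tyr: 2 codons.
Cys: 2 codons.
4 × 2 × 2 × 6 × 4 × 2 × 2 = 1536.

1536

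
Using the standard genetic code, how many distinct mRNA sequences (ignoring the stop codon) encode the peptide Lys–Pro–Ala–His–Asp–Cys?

256

Lys: 2 codons.
Pro: 4 codons.
Ala: 4 codons.
His: 2 codons.
Asp: 2 codons.
Cys: 2 codons.
2 × 4 × 4 × 2 × 2 × 2 = 256.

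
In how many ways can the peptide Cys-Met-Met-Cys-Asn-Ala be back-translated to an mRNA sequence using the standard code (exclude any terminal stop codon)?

Cys: 2 codons.
Met: 1 codon.
Met: 1 codon.
Cys: 2 codons.
Asn: 2 codons.
Ala: 4 codons.
2 × 1 × 1 × 2 × 2 × 4 = 32.

32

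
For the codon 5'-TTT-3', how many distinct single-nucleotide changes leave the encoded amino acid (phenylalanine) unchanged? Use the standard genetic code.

Position 1: none → 0 synonymous.
Position 2: none → 0 synonymous.
Position 3: TTC → 1 synonymous.
Total: 0 + 0 + 1 = 1.

1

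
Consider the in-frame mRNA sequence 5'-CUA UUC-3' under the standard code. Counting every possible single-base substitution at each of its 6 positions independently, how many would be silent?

5

Codon 1 (CUA, Leu): 4 synonymous substitutions.
Codon 2 (UUC, Phe): 1 synonymous substitution.
Total: 4 + 1 = 5.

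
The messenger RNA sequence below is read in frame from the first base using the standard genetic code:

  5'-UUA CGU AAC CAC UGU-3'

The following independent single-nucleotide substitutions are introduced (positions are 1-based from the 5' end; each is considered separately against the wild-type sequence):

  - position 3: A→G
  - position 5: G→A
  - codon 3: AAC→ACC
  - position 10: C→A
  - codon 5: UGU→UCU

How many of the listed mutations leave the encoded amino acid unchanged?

1

Codon 1: UUA (Leu) → UUG (Leu) — synonymous.
Codon 2: CGU (Arg) → CAU (His) — missense.
Codon 3: AAC (Asn) → ACC (Thr) — missense.
Codon 4: CAC (His) → AAC (Asn) — missense.
Codon 5: UGU (Cys) → UCU (Ser) — missense.
Synonymous: 1 of 5.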